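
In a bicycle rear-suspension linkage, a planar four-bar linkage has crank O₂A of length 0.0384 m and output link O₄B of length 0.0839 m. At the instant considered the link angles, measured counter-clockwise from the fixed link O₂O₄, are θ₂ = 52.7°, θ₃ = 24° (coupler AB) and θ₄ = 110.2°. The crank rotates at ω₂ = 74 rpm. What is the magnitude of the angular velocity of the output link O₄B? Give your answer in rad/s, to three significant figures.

ω₂ = 7.749 rad/s (from 74 rpm).
Differentiating the loop-closure r₂e^{iθ₂}+r₃e^{iθ₃}=r₁+r₄e^{iθ₄} gives r₂ω₂e^{iθ₂}+r₃ω₃e^{iθ₃}=r₄ω₄e^{iθ₄}.
Eliminating the other unknown: ω₄ = r₂ω₂ sin(θ₂−θ₃) / [r₄ sin(θ₄−θ₃)].
Numerator sine = +0.48022; denominator sine = +0.99780.
Result = 0.0384·7.749·(+0.48022) / (0.0839·(+0.99780)) = +1.707 rad/s; magnitude 1.707 rad/s.

1.71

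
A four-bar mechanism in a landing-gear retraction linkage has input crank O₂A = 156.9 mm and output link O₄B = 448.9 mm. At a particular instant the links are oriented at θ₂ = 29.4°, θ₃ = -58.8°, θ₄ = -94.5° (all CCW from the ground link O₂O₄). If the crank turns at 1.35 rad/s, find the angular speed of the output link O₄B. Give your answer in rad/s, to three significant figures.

0.808

ω₂ = 1.35 rad/s
Differentiating the loop-closure r₂e^{iθ₂}+r₃e^{iθ₃}=r₁+r₄e^{iθ₄} gives r₂ω₂e^{iθ₂}+r₃ω₃e^{iθ₃}=r₄ω₄e^{iθ₄}.
Eliminating the other unknown: ω₄ = r₂ω₂ sin(θ₂−θ₃) / [r₄ sin(θ₄−θ₃)].
Numerator sine = +0.99951; denominator sine = -0.58354.
Result = 0.1569·1.35·(+0.99951) / (0.4489·(-0.58354)) = -0.8082 rad/s; magnitude 0.8082 rad/s.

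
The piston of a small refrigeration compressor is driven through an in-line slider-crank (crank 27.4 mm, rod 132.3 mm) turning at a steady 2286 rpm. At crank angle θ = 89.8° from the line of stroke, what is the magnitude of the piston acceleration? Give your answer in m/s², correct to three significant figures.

327

ω = 2π·2286/60 = 239.4 rad/s
x(θ) = r cosθ + √(L² − r² sin²θ); with ω constant, a = ω²·d²x/dθ².
d²x/dθ² = −r cosθ − r²(cos2θ)/√u − r⁴ sin²2θ/(4u^{3/2}),  u = L² − r² sin²θ = 0.0167525 m².
Substituting r = 0.0274 m, L = 0.1323 m, θ = 89.8°: d²x/dθ² = +0.0057046 m.
a = ω²·d²x/dθ² = (239.4)²·(+0.0057046) = +326.92 m/s²;  |a| = 326.92 m/s².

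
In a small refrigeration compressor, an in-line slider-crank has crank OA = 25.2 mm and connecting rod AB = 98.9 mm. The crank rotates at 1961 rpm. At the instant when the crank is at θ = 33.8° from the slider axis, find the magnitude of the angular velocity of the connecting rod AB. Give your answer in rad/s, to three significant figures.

ω = 205.4 rad/s (converted from 1961 rpm).
The rod makes angle φ with the slider axis where L sinφ = r sinθ; differentiating, L cosφ·φ̇ = r ω cosθ.
L cosφ = √(L² − r² sin²θ) = 0.097901 m.
|ω_rod| = r ω |cosθ| / √(L² − r² sin²θ) = 0.0252·205.4·0.83098/0.097901 = 43.925 rad/s.

43.9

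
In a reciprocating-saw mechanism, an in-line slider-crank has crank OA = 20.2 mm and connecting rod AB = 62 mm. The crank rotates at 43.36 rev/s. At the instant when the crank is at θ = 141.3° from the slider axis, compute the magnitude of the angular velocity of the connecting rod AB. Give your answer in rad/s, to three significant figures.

ω = 272.4 rad/s (converted from 43.36 rev/s).
The rod makes angle φ with the slider axis where L sinφ = r sinθ; differentiating, L cosφ·φ̇ = r ω cosθ.
L cosφ = √(L² − r² sin²θ) = 0.0607 m.
|ω_rod| = r ω |cosθ| / √(L² − r² sin²θ) = 0.0202·272.4·0.78043/0.0607 = 70.756 rad/s.

70.8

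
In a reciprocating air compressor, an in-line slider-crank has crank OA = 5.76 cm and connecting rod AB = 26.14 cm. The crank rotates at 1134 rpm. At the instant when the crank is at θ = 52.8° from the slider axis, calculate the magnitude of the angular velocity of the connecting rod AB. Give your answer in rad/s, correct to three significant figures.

ω = 118.8 rad/s (converted from 1134 rpm).
The rod makes angle φ with the slider axis where L sinφ = r sinθ; differentiating, L cosφ·φ̇ = r ω cosθ.
L cosφ = √(L² − r² sin²θ) = 0.25734 m.
|ω_rod| = r ω |cosθ| / √(L² − r² sin²θ) = 0.0576·118.8·0.60460/0.25734 = 16.07 rad/s.

16.1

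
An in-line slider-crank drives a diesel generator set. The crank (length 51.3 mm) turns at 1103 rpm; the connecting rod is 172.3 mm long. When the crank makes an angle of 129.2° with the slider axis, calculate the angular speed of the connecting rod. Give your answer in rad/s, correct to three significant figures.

22.3

ω = 115.5 rad/s (converted from 1103 rpm).
The rod makes angle φ with the slider axis where L sinφ = r sinθ; differentiating, L cosφ·φ̇ = r ω cosθ.
L cosφ = √(L² − r² sin²θ) = 0.16765 m.
|ω_rod| = r ω |cosθ| / √(L² − r² sin²θ) = 0.0513·115.5·0.63203/0.16765 = 22.338 rad/s.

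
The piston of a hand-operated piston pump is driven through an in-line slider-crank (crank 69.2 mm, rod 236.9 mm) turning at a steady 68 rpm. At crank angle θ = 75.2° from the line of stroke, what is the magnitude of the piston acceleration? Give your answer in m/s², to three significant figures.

0.0267

ω = 2π·68/60 = 7.121 rad/s
x(θ) = r cosθ + √(L² − r² sin²θ); with ω constant, a = ω²·d²x/dθ².
d²x/dθ² = −r cosθ − r²(cos2θ)/√u − r⁴ sin²2θ/(4u^{3/2}),  u = L² − r² sin²θ = 0.0516454 m².
Substituting r = 0.0692 m, L = 0.2369 m, θ = 75.2°: d²x/dθ² = +0.00052558 m.
a = ω²·d²x/dθ² = (7.121)²·(+0.00052558) = +0.026651 m/s²;  |a| = 0.026651 m/s².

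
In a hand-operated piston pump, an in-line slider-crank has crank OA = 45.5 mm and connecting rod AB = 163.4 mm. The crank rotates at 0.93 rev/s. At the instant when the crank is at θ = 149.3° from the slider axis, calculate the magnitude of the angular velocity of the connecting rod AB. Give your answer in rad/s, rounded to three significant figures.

1.41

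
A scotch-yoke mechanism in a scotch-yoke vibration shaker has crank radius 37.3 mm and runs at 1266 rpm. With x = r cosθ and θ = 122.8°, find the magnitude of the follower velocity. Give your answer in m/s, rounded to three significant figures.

ω = 132.6 rad/s (from 1266 rpm).
x = r cosθ ⇒ ẋ = −rω sinθ.
|v| = rω|sinθ| = 0.0373·132.6·|sin 122.8°| = 4.1566 m/s.

4.16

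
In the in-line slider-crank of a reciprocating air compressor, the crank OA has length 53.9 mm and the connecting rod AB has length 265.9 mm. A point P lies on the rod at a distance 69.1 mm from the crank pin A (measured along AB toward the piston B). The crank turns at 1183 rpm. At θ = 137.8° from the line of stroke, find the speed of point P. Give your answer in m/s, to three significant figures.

5.65

ω = 123.9 rad/s.  Crank-pin speed |V_A| = rω = 6.6773 m/s, perpendicular to OA.
Rod angle: sinφ = −(r/L) sinθ ⇒ φ = -7.826°; ω_rod = −rω cosθ/√(L²−r²sin²θ) = +18.778 rad/s.
V_P = V_A + ω_rod × AP, with AP = 0.0691 m along the rod.
Components: V_Px = −rω sinθ − a·ω_rod·sinφ = -4.3086 m/s;  V_Py = rω cosθ + a·ω_rod·cosφ = -3.6611 m/s.
|V_P| = √(V_Px² + V_Py²) = 5.654 m/s.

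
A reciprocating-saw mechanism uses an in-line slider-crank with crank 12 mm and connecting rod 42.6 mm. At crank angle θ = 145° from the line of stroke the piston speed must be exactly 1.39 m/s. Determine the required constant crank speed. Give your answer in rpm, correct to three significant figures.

For an in-line slider-crank, |v_piston| = rω|sinθ|·[1 + r cosθ/√(L² − r² sin²θ)].
With r = 0.012 m, L = 0.0426 m, θ = 145°: the bracketed kinematic factor |dx/dθ| = 0.0052736 m.
ω = v/|dx/dθ| = 1.39/0.0052736 = 263.58 rad/s.
N = 60ω/(2π) = 2517 rpm.

2520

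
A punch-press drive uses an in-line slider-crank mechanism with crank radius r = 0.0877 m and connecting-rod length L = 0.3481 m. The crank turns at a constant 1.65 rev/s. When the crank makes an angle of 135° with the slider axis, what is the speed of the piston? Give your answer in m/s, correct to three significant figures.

0.527

ω = 2π·1.65 = 10.37 rad/s
For an in-line slider-crank, x = r cosθ + √(L² − r² sin²θ), so v = −rω sinθ·[1 + r cosθ/√(L² − r² sin²θ)].
With r = 0.0877 m, L = 0.3481 m, θ = 135°: √(L² − r² sin²θ) = 0.34253 m.
v = −0.0877·10.37·0.70711·[1 + 0.0877·-0.70711/0.34253] = -0.52651 m/s.
|v| = 0.52651 m/s.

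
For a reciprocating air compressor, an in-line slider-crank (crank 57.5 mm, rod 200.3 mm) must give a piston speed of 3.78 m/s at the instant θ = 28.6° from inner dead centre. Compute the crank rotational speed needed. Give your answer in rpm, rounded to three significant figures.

For an in-line slider-crank, |v_piston| = rω|sinθ|·[1 + r cosθ/√(L² − r² sin²θ)].
With r = 0.0575 m, L = 0.2003 m, θ = 28.6°: the bracketed kinematic factor |dx/dθ| = 0.034529 m.
ω = v/|dx/dθ| = 3.78/0.034529 = 109.47 rad/s.
N = 60ω/(2π) = 1045.4 rpm.

1050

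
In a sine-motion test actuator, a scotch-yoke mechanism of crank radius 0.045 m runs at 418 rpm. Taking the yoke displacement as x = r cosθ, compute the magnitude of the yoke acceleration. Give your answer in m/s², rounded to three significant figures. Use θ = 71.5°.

ω = 43.77 rad/s (from 418 rpm).
x = r cosθ ⇒ ẍ = −rω² cosθ (ω constant).
|a| = rω²|cosθ| = 0.045·(43.77)²·|cos 71.5°| = 27.359 m/s².

27.4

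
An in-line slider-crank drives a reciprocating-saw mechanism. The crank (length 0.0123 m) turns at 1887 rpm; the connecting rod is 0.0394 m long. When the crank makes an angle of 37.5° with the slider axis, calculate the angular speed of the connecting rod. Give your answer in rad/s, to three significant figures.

49.8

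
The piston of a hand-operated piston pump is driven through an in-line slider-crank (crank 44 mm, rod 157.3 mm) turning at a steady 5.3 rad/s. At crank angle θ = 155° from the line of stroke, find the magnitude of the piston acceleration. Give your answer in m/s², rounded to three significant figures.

0.892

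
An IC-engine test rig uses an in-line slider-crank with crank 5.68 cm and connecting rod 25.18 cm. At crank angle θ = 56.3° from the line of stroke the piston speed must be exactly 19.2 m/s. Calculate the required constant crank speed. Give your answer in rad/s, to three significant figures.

For an in-line slider-crank, |v_piston| = rω|sinθ|·[1 + r cosθ/√(L² − r² sin²θ)].
With r = 0.0568 m, L = 0.2518 m, θ = 56.3°: the bracketed kinematic factor |dx/dθ| = 0.053276 m.
ω = v/|dx/dθ| = 19.2/0.053276 = 360.38 rad/s.

360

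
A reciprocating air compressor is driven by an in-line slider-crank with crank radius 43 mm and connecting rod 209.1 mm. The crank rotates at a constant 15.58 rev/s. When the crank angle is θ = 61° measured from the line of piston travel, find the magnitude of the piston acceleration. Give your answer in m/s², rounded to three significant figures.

155

ω = 2π·15.6 = 97.89 rad/s
x(θ) = r cosθ + √(L² − r² sin²θ); with ω constant, a = ω²·d²x/dθ².
d²x/dθ² = −r cosθ − r²(cos2θ)/√u − r⁴ sin²2θ/(4u^{3/2}),  u = L² − r² sin²θ = 0.0423084 m².
Substituting r = 0.043 m, L = 0.2091 m, θ = 61°: d²x/dθ² = -0.016154 m.
a = ω²·d²x/dθ² = (97.89)²·(-0.016154) = -154.8 m/s²;  |a| = 154.8 m/s².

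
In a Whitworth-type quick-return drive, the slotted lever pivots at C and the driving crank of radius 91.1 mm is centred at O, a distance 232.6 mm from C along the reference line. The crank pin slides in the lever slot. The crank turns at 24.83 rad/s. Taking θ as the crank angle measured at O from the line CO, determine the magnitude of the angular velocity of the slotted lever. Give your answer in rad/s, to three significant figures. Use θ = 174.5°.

ω = 24.83 rad/s
Crank pin A relative to C: A = (d + r cosθ, r sinθ); lever angle φ = atan2(r sinθ, d + r cosθ).
Differentiating tanφ: φ̇ = rω(d cosθ + r)/(d² + r² + 2dr cosθ).
d² + r² + 2dr cosθ = |CA|² = 0.0202174 m²;  d cosθ + r = -0.14043 m.
|ω_lever| = |0.0911·24.83·-0.14043| / 0.0202174 = 15.712 rad/s.

15.7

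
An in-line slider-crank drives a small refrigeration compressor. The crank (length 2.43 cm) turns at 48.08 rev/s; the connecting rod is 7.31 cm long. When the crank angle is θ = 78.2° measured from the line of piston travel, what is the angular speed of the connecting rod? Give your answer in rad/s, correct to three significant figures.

21.7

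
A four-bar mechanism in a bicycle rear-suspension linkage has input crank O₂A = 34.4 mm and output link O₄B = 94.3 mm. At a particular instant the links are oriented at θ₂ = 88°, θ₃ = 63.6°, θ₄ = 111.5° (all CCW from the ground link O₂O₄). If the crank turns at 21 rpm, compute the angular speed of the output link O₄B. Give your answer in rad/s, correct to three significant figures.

ω₂ = 2.199 rad/s (from 21 rpm).
Differentiating the loop-closure r₂e^{iθ₂}+r₃e^{iθ₃}=r₁+r₄e^{iθ₄} gives r₂ω₂e^{iθ₂}+r₃ω₃e^{iθ₃}=r₄ω₄e^{iθ₄}.
Eliminating the other unknown: ω₄ = r₂ω₂ sin(θ₂−θ₃) / [r₄ sin(θ₄−θ₃)].
Numerator sine = +0.41310; denominator sine = +0.74198.
Result = 0.0344·2.199·(+0.41310) / (0.0943·(+0.74198)) = +0.44665 rad/s; magnitude 0.44665 rad/s.

0.447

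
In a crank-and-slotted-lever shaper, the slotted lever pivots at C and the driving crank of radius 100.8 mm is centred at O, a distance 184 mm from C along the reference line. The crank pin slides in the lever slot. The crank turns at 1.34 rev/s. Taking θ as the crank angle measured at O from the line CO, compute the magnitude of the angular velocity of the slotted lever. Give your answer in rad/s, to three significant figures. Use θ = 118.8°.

0.395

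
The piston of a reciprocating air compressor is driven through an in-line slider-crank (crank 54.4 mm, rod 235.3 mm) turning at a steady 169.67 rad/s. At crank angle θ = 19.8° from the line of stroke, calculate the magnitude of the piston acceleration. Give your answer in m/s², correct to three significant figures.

1760

ω = 169.7 rad/s
x(θ) = r cosθ + √(L² − r² sin²θ); with ω constant, a = ω²·d²x/dθ².
d²x/dθ² = −r cosθ − r²(cos2θ)/√u − r⁴ sin²2θ/(4u^{3/2}),  u = L² − r² sin²θ = 0.0550265 m².
Substituting r = 0.0544 m, L = 0.2353 m, θ = 19.8°: d²x/dθ² = -0.060973 m.
a = ω²·d²x/dθ² = (169.7)²·(-0.060973) = -1755.3 m/s²;  |a| = 1755.3 m/s².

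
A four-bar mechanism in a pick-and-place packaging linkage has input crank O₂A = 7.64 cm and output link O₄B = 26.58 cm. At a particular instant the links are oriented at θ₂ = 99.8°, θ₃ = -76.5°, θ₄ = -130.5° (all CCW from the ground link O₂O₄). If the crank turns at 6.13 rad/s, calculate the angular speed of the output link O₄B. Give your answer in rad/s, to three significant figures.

ω₂ = 6.13 rad/s
Differentiating the loop-closure r₂e^{iθ₂}+r₃e^{iθ₃}=r₁+r₄e^{iθ₄} gives r₂ω₂e^{iθ₂}+r₃ω₃e^{iθ₃}=r₄ω₄e^{iθ₄}.
Eliminating the other unknown: ω₄ = r₂ω₂ sin(θ₂−θ₃) / [r₄ sin(θ₄−θ₃)].
Numerator sine = +0.06453; denominator sine = -0.80902.
Result = 0.0764·6.13·(+0.06453) / (0.2658·(-0.80902)) = -0.14055 rad/s; magnitude 0.14055 rad/s.

0.141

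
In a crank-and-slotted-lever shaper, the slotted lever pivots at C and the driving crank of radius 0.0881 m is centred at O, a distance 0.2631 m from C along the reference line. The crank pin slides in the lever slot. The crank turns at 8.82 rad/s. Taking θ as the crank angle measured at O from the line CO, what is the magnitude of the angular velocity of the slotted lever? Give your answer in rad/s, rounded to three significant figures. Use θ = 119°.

ω = 8.82 rad/s
Crank pin A relative to C: A = (d + r cosθ, r sinθ); lever angle φ = atan2(r sinθ, d + r cosθ).
Differentiating tanφ: φ̇ = rω(d cosθ + r)/(d² + r² + 2dr cosθ).
d² + r² + 2dr cosθ = |CA|² = 0.0545083 m²;  d cosθ + r = -0.039453 m.
|ω_lever| = |0.0881·8.82·-0.039453| / 0.0545083 = 0.56243 rad/s.

0.562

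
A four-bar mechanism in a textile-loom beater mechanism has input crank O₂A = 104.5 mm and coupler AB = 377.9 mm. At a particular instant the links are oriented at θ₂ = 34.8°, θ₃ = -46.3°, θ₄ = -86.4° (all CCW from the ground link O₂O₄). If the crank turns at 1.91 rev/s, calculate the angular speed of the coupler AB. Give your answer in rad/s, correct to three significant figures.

ω₂ = 12 rad/s (from 1.91 rev/s).
Differentiating the loop-closure r₂e^{iθ₂}+r₃e^{iθ₃}=r₁+r₄e^{iθ₄} gives r₂ω₂e^{iθ₂}+r₃ω₃e^{iθ₃}=r₄ω₄e^{iθ₄}.
Eliminating the other unknown: ω₃ = r₂ω₂ sin(θ₄−θ₂) / [r₃ sin(θ₃−θ₄)].
Numerator sine = -0.85536; denominator sine = +0.64412.
Result = 0.1045·12·(-0.85536) / (0.3779·(+0.64412)) = -4.4069 rad/s; magnitude 4.4069 rad/s.

4.41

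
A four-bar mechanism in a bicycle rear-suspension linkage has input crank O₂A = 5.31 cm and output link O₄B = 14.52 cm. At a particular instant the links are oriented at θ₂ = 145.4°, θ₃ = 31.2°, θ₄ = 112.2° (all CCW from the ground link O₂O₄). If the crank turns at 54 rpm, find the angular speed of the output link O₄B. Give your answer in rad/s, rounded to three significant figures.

ω₂ = 5.655 rad/s (from 54 rpm).
Differentiating the loop-closure r₂e^{iθ₂}+r₃e^{iθ₃}=r₁+r₄e^{iθ₄} gives r₂ω₂e^{iθ₂}+r₃ω₃e^{iθ₃}=r₄ω₄e^{iθ₄}.
Eliminating the other unknown: ω₄ = r₂ω₂ sin(θ₂−θ₃) / [r₄ sin(θ₄−θ₃)].
Numerator sine = +0.91212; denominator sine = +0.98769.
Result = 0.0531·5.655·(+0.91212) / (0.1452·(+0.98769)) = +1.9098 rad/s; magnitude 1.9098 rad/s.

1.91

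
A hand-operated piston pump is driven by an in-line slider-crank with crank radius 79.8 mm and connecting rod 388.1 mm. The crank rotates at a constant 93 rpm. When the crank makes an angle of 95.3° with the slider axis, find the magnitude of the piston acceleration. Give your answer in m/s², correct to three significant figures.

2.26

ω = 2π·93/60 = 9.739 rad/s
x(θ) = r cosθ + √(L² − r² sin²θ); with ω constant, a = ω²·d²x/dθ².
d²x/dθ² = −r cosθ − r²(cos2θ)/√u − r⁴ sin²2θ/(4u^{3/2}),  u = L² − r² sin²θ = 0.144308 m².
Substituting r = 0.0798 m, L = 0.3881 m, θ = 95.3°: d²x/dθ² = +0.023842 m.
a = ω²·d²x/dθ² = (9.739)²·(+0.023842) = +2.2614 m/s²;  |a| = 2.2614 m/s².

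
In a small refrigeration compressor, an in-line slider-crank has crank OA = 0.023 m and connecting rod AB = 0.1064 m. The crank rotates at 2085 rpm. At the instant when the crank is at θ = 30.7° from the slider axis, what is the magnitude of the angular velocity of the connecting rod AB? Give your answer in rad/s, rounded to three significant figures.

40.8

ω = 218.3 rad/s (converted from 2085 rpm).
The rod makes angle φ with the slider axis where L sinφ = r sinθ; differentiating, L cosφ·φ̇ = r ω cosθ.
L cosφ = √(L² − r² sin²θ) = 0.10575 m.
|ω_rod| = r ω |cosθ| / √(L² − r² sin²θ) = 0.023·218.3·0.85985/0.10575 = 40.832 rad/s.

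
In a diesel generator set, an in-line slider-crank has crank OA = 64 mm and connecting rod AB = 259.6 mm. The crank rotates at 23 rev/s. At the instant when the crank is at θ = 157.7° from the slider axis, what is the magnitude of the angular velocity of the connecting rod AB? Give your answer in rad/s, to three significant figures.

33.1

ω = 144.5 rad/s (converted from 23 rev/s).
The rod makes angle φ with the slider axis where L sinφ = r sinθ; differentiating, L cosφ·φ̇ = r ω cosθ.
L cosφ = √(L² − r² sin²θ) = 0.25846 m.
|ω_rod| = r ω |cosθ| / √(L² − r² sin²θ) = 0.064·144.5·0.92521/0.25846 = 33.108 rad/s.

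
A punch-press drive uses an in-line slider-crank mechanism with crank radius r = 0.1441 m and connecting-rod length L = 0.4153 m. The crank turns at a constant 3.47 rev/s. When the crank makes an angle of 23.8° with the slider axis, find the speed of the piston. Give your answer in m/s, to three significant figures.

1.67

ω = 2π·3.47 = 21.8 rad/s
For an in-line slider-crank, x = r cosθ + √(L² − r² sin²θ), so v = −rω sinθ·[1 + r cosθ/√(L² − r² sin²θ)].
With r = 0.1441 m, L = 0.4153 m, θ = 23.8°: √(L² − r² sin²θ) = 0.41121 m.
v = −0.1441·21.8·0.40355·[1 + 0.1441·0.91496/0.41121] = -1.6744 m/s.
|v| = 1.6744 m/s.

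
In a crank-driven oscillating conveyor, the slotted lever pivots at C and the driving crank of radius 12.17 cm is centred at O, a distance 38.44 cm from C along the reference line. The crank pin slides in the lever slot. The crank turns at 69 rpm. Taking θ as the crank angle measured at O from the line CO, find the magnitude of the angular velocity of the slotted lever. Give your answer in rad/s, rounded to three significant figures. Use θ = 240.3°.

ω = 7.226 rad/s (from 69 rpm).
Crank pin A relative to C: A = (d + r cosθ, r sinθ); lever angle φ = atan2(r sinθ, d + r cosθ).
Differentiating tanφ: φ̇ = rω(d cosθ + r)/(d² + r² + 2dr cosθ).
d² + r² + 2dr cosθ = |CA|² = 0.116218 m²;  d cosθ + r = -0.068754 m.
|ω_lever| = |0.1217·7.226·-0.068754| / 0.116218 = 0.52023 rad/s.

0.520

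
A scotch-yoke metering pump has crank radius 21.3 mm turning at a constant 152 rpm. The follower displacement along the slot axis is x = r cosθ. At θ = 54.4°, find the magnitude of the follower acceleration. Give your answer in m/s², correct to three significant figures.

3.14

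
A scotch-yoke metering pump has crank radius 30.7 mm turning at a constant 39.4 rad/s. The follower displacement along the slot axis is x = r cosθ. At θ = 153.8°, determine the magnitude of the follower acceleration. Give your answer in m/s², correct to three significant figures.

42.8

ω = 39.4 rad/s
x = r cosθ ⇒ ẍ = −rω² cosθ (ω constant).
|a| = rω²|cosθ| = 0.0307·(39.4)²·|cos 153.8°| = 42.761 m/s².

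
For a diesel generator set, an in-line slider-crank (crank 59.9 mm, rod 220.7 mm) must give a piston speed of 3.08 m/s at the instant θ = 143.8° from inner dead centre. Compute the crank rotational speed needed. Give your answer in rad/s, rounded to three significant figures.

For an in-line slider-crank, |v_piston| = rω|sinθ|·[1 + r cosθ/√(L² − r² sin²θ)].
With r = 0.0599 m, L = 0.2207 m, θ = 143.8°: the bracketed kinematic factor |dx/dθ| = 0.027528 m.
ω = v/|dx/dθ| = 3.08/0.027528 = 111.89 rad/s.

112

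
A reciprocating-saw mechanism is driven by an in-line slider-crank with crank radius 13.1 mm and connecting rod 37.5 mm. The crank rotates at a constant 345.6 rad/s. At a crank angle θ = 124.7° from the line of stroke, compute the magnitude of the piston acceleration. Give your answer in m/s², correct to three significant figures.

1070

ω = 345.6 rad/s
x(θ) = r cosθ + √(L² − r² sin²θ); with ω constant, a = ω²·d²x/dθ².
d²x/dθ² = −r cosθ − r²(cos2θ)/√u − r⁴ sin²2θ/(4u^{3/2}),  u = L² − r² sin²θ = 0.00129026 m².
Substituting r = 0.0131 m, L = 0.0375 m, θ = 124.7°: d²x/dθ² = +0.0089993 m.
a = ω²·d²x/dθ² = (345.6)²·(+0.0089993) = +1074.9 m/s²;  |a| = 1074.9 m/s².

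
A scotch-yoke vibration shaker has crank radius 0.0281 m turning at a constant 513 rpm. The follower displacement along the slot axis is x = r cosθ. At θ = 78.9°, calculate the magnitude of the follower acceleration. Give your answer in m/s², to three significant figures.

15.6

ω = 53.72 rad/s (from 513 rpm).
x = r cosθ ⇒ ẍ = −rω² cosθ (ω constant).
|a| = rω²|cosθ| = 0.0281·(53.72)²·|cos 78.9°| = 15.613 m/s².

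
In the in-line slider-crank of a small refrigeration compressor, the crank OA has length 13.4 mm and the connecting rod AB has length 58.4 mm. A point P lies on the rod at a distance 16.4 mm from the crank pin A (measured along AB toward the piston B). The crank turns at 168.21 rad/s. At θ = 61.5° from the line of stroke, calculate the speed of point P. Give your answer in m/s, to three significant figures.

2.18

ω = 168.2 rad/s.  Crank-pin speed |V_A| = rω = 2.254 m/s, perpendicular to OA.
Rod angle: sinφ = −(r/L) sinθ ⇒ φ = -11.633°; ω_rod = −rω cosθ/√(L²−r²sin²θ) = -18.803 rad/s.
V_P = V_A + ω_rod × AP, with AP = 0.0164 m along the rod.
Components: V_Px = −rω sinθ − a·ω_rod·sinφ = -2.043 m/s;  V_Py = rω cosθ + a·ω_rod·cosφ = +0.77349 m/s.
|V_P| = √(V_Px² + V_Py²) = 2.1846 m/s.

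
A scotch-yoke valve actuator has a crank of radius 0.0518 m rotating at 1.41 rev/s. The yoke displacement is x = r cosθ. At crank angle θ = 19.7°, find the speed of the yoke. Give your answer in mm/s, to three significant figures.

ω = 8.859 rad/s (from 1.41 rev/s).
x = r cosθ ⇒ ẋ = −rω sinθ.
|v| = rω|sinθ| = 0.0518·8.859·|sin 19.7°| = 0.1547 m/s = 154.7 mm/s.

155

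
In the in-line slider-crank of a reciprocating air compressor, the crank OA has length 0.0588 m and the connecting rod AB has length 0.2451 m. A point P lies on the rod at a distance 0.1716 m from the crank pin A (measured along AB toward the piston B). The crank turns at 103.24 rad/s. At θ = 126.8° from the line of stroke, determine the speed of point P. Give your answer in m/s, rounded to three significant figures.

ω = 103.2 rad/s.  Crank-pin speed |V_A| = rω = 6.0705 m/s, perpendicular to OA.
Rod angle: sinφ = −(r/L) sinθ ⇒ φ = -11.075°; ω_rod = −rω cosθ/√(L²−r²sin²θ) = +15.118 rad/s.
V_P = V_A + ω_rod × AP, with AP = 0.1716 m along the rod.
Components: V_Px = −rω sinθ − a·ω_rod·sinφ = -4.3625 m/s;  V_Py = rω cosθ + a·ω_rod·cosφ = -1.0905 m/s.
|V_P| = √(V_Px² + V_Py²) = 4.4967 m/s.

4.50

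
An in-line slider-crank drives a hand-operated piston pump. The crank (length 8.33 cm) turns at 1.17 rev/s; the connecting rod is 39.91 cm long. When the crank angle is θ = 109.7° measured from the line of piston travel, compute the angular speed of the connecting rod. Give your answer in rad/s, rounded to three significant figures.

0.528

ω = 7.351 rad/s (converted from 1.17 rev/s).
The rod makes angle φ with the slider axis where L sinφ = r sinθ; differentiating, L cosφ·φ̇ = r ω cosθ.
L cosφ = √(L² − r² sin²θ) = 0.39132 m.
|ω_rod| = r ω |cosθ| / √(L² − r² sin²θ) = 0.0833·7.351·0.33710/0.39132 = 0.52751 rad/s.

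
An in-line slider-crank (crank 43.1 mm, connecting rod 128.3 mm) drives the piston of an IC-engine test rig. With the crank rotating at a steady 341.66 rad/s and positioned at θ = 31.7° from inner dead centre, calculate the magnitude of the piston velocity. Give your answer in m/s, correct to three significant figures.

9.98

ω = 341.7 rad/s
For an in-line slider-crank, x = r cosθ + √(L² − r² sin²θ), so v = −rω sinθ·[1 + r cosθ/√(L² − r² sin²θ)].
With r = 0.0431 m, L = 0.1283 m, θ = 31.7°: √(L² − r² sin²θ) = 0.12629 m.
v = −0.0431·341.7·0.52547·[1 + 0.0431·0.85081/0.12629] = -9.9847 m/s.
|v| = 9.9847 m/s.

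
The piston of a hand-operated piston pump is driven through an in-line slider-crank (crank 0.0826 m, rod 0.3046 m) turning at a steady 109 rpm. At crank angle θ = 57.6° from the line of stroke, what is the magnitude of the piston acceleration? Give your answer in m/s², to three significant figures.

4.54

ω = 2π·109/60 = 11.41 rad/s
x(θ) = r cosθ + √(L² − r² sin²θ); with ω constant, a = ω²·d²x/dθ².
d²x/dθ² = −r cosθ − r²(cos2θ)/√u − r⁴ sin²2θ/(4u^{3/2}),  u = L² − r² sin²θ = 0.0879173 m².
Substituting r = 0.0826 m, L = 0.3046 m, θ = 57.6°: d²x/dθ² = -0.034827 m.
a = ω²·d²x/dθ² = (11.41)²·(-0.034827) = -4.5377 m/s²;  |a| = 4.5377 m/s².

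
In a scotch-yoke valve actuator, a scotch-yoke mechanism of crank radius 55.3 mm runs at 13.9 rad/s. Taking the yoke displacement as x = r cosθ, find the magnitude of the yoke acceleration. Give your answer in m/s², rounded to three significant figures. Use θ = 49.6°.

ω = 13.9 rad/s
x = r cosθ ⇒ ẍ = −rω² cosθ (ω constant).
|a| = rω²|cosθ| = 0.0553·(13.9)²·|cos 49.6°| = 6.9248 m/s².

6.92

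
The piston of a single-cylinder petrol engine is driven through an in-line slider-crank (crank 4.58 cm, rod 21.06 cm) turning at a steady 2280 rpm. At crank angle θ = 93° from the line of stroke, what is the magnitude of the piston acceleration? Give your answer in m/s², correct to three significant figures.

ω = 2π·2280/60 = 238.8 rad/s
x(θ) = r cosθ + √(L² − r² sin²θ); with ω constant, a = ω²·d²x/dθ².
d²x/dθ² = −r cosθ − r²(cos2θ)/√u − r⁴ sin²2θ/(4u^{3/2}),  u = L² − r² sin²θ = 0.0422605 m².
Substituting r = 0.0458 m, L = 0.2106 m, θ = 93°: d²x/dθ² = +0.012544 m.
a = ω²·d²x/dθ² = (238.8)²·(+0.012544) = +715.07 m/s²;  |a| = 715.07 m/s².

715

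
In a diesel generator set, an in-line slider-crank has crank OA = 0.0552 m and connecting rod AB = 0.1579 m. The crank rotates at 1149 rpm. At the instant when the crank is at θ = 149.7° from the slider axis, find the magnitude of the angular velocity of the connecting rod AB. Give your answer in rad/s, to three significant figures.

ω = 120.3 rad/s (converted from 1149 rpm).
The rod makes angle φ with the slider axis where L sinφ = r sinθ; differentiating, L cosφ·φ̇ = r ω cosθ.
L cosφ = √(L² − r² sin²θ) = 0.15542 m.
|ω_rod| = r ω |cosθ| / √(L² − r² sin²θ) = 0.0552·120.3·0.86340/0.15542 = 36.896 rad/s.

36.9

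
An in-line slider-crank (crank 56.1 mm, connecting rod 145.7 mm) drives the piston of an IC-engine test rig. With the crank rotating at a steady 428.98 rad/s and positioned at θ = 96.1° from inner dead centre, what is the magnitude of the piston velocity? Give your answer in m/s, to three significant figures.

22.9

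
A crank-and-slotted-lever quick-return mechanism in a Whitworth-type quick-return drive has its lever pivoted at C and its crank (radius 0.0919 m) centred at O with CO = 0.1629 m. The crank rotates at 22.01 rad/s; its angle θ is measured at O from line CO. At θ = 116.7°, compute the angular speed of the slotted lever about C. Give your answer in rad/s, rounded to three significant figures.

1.76

ω = 22.01 rad/s
Crank pin A relative to C: A = (d + r cosθ, r sinθ); lever angle φ = atan2(r sinθ, d + r cosθ).
Differentiating tanφ: φ̇ = rω(d cosθ + r)/(d² + r² + 2dr cosθ).
d² + r² + 2dr cosθ = |CA|² = 0.021529 m²;  d cosθ + r = +0.018706 m.
|ω_lever| = |0.0919·22.01·+0.018706| / 0.021529 = 1.7575 rad/s.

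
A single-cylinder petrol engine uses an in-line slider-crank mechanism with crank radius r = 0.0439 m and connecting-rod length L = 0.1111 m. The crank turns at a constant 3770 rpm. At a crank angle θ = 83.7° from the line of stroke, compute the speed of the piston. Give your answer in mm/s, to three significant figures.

18000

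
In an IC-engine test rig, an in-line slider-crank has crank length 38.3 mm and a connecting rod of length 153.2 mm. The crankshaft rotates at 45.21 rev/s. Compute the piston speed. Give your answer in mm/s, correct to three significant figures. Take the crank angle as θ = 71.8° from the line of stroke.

11200

ω = 2π·45.2 = 284.1 rad/s
For an in-line slider-crank, x = r cosθ + √(L² − r² sin²θ), so v = −rω sinθ·[1 + r cosθ/√(L² − r² sin²θ)].
With r = 0.0383 m, L = 0.1532 m, θ = 71.8°: √(L² − r² sin²θ) = 0.14882 m.
v = −0.0383·284.1·0.94997·[1 + 0.0383·0.31233/0.14882] = -11.166 m/s.
|v| = 11.166 m/s = 11166 mm/s.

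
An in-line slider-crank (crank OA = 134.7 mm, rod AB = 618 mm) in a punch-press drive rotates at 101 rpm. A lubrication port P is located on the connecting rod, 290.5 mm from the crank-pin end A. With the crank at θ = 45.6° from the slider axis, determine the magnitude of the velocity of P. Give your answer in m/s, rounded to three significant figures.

ω = 10.58 rad/s.  Crank-pin speed |V_A| = rω = 1.4247 m/s, perpendicular to OA.
Rod angle: sinφ = −(r/L) sinθ ⇒ φ = -8.959°; ω_rod = −rω cosθ/√(L²−r²sin²θ) = -1.6329 rad/s.
V_P = V_A + ω_rod × AP, with AP = 0.2905 m along the rod.
Components: V_Px = −rω sinθ − a·ω_rod·sinφ = -1.0918 m/s;  V_Py = rω cosθ + a·ω_rod·cosφ = +0.52824 m/s.
|V_P| = √(V_Px² + V_Py²) = 1.2128 m/s.

1.21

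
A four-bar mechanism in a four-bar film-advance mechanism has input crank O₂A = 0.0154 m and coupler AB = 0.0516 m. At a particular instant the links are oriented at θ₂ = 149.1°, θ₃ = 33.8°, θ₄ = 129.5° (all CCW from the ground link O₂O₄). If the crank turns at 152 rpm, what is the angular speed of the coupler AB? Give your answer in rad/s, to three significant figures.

1.60

ω₂ = 15.92 rad/s (from 152 rpm).
Differentiating the loop-closure r₂e^{iθ₂}+r₃e^{iθ₃}=r₁+r₄e^{iθ₄} gives r₂ω₂e^{iθ₂}+r₃ω₃e^{iθ₃}=r₄ω₄e^{iθ₄}.
Eliminating the other unknown: ω₃ = r₂ω₂ sin(θ₄−θ₂) / [r₃ sin(θ₃−θ₄)].
Numerator sine = -0.33545; denominator sine = -0.99506.
Result = 0.0154·15.92·(-0.33545) / (0.0516·(-0.99506)) = +1.6015 rad/s; magnitude 1.6015 rad/s.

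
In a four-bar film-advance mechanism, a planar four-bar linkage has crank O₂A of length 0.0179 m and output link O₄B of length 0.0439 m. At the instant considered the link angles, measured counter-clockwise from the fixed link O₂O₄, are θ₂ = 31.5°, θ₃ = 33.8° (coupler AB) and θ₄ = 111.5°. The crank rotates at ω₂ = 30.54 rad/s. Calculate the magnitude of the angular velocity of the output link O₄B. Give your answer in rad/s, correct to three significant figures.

0.511

ω₂ = 30.54 rad/s
Differentiating the loop-closure r₂e^{iθ₂}+r₃e^{iθ₃}=r₁+r₄e^{iθ₄} gives r₂ω₂e^{iθ₂}+r₃ω₃e^{iθ₃}=r₄ω₄e^{iθ₄}.
Eliminating the other unknown: ω₄ = r₂ω₂ sin(θ₂−θ₃) / [r₄ sin(θ₄−θ₃)].
Numerator sine = -0.04013; denominator sine = +0.97705.
Result = 0.0179·30.54·(-0.04013) / (0.0439·(+0.97705)) = -0.51148 rad/s; magnitude 0.51148 rad/s.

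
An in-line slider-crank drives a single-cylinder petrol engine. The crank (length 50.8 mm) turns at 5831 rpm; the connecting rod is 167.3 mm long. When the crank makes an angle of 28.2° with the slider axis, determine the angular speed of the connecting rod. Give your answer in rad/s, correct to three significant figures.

165

ω = 610.6 rad/s (converted from 5831 rpm).
The rod makes angle φ with the slider axis where L sinφ = r sinθ; differentiating, L cosφ·φ̇ = r ω cosθ.
L cosφ = √(L² − r² sin²θ) = 0.16557 m.
|ω_rod| = r ω |cosθ| / √(L² − r² sin²θ) = 0.0508·610.6·0.88130/0.16557 = 165.11 rad/s.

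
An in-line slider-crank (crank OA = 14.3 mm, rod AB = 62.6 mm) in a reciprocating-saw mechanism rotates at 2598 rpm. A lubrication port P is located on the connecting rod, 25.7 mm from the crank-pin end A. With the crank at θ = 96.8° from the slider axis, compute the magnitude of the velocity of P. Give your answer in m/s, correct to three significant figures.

3.83

ω = 272.1 rad/s.  Crank-pin speed |V_A| = rω = 3.8905 m/s, perpendicular to OA.
Rod angle: sinφ = −(r/L) sinθ ⇒ φ = -13.110°; ω_rod = −rω cosθ/√(L²−r²sin²θ) = +7.5555 rad/s.
V_P = V_A + ω_rod × AP, with AP = 0.0257 m along the rod.
Components: V_Px = −rω sinθ − a·ω_rod·sinφ = -3.8191 m/s;  V_Py = rω cosθ + a·ω_rod·cosφ = -0.27153 m/s.
|V_P| = √(V_Px² + V_Py²) = 3.8287 m/s.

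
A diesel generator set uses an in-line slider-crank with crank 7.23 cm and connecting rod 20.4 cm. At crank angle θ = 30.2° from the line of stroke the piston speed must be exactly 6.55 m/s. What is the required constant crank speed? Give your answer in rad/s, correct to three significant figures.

For an in-line slider-crank, |v_piston| = rω|sinθ|·[1 + r cosθ/√(L² − r² sin²θ)].
With r = 0.0723 m, L = 0.204 m, θ = 30.2°: the bracketed kinematic factor |dx/dθ| = 0.04769 m.
ω = v/|dx/dθ| = 6.55/0.04769 = 137.35 rad/s.

137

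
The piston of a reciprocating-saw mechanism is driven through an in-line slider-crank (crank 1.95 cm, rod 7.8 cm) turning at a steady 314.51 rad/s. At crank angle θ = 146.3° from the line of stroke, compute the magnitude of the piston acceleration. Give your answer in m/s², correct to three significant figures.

1410

ω = 314.5 rad/s
x(θ) = r cosθ + √(L² − r² sin²θ); with ω constant, a = ω²·d²x/dθ².
d²x/dθ² = −r cosθ − r²(cos2θ)/√u − r⁴ sin²2θ/(4u^{3/2}),  u = L² − r² sin²θ = 0.00596694 m².
Substituting r = 0.0195 m, L = 0.078 m, θ = 146.3°: d²x/dθ² = +0.014265 m.
a = ω²·d²x/dθ² = (314.5)²·(+0.014265) = +1411 m/s²;  |a| = 1411 m/s².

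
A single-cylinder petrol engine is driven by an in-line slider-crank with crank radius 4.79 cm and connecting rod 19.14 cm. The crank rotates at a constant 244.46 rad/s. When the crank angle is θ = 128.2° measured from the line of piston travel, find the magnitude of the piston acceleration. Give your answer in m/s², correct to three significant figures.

ω = 244.5 rad/s
x(θ) = r cosθ + √(L² − r² sin²θ); with ω constant, a = ω²·d²x/dθ².
d²x/dθ² = −r cosθ − r²(cos2θ)/√u − r⁴ sin²2θ/(4u^{3/2}),  u = L² − r² sin²θ = 0.035217 m².
Substituting r = 0.0479 m, L = 0.1914 m, θ = 128.2°: d²x/dθ² = +0.032309 m.
a = ω²·d²x/dθ² = (244.5)²·(+0.032309) = +1930.8 m/s²;  |a| = 1930.8 m/s².

1930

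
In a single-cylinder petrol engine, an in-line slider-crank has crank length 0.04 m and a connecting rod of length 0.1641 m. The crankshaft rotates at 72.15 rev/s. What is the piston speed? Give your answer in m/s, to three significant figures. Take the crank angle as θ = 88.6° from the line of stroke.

18.2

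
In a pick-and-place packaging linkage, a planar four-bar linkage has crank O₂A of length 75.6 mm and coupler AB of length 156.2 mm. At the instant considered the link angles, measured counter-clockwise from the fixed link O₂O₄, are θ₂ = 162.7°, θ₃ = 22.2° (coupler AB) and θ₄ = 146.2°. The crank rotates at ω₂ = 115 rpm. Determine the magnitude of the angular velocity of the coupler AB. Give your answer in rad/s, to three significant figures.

2.00

ω₂ = 12.04 rad/s (from 115 rpm).
Differentiating the loop-closure r₂e^{iθ₂}+r₃e^{iθ₃}=r₁+r₄e^{iθ₄} gives r₂ω₂e^{iθ₂}+r₃ω₃e^{iθ₃}=r₄ω₄e^{iθ₄}.
Eliminating the other unknown: ω₃ = r₂ω₂ sin(θ₄−θ₂) / [r₃ sin(θ₃−θ₄)].
Numerator sine = -0.28402; denominator sine = -0.82904.
Result = 0.0756·12.04·(-0.28402) / (0.1562·(-0.82904)) = +1.9968 rad/s; magnitude 1.9968 rad/s.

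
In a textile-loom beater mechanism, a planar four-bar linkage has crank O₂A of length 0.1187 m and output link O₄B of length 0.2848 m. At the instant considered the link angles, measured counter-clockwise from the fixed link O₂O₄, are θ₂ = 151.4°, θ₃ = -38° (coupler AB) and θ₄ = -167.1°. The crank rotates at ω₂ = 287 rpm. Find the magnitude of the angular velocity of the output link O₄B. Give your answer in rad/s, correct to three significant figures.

ω₂ = 30.05 rad/s (from 287 rpm).
Differentiating the loop-closure r₂e^{iθ₂}+r₃e^{iθ₃}=r₁+r₄e^{iθ₄} gives r₂ω₂e^{iθ₂}+r₃ω₃e^{iθ₃}=r₄ω₄e^{iθ₄}.
Eliminating the other unknown: ω₄ = r₂ω₂ sin(θ₂−θ₃) / [r₄ sin(θ₄−θ₃)].
Numerator sine = -0.16333; denominator sine = -0.77605.
Result = 0.1187·30.05·(-0.16333) / (0.2848·(-0.77605)) = +2.6363 rad/s; magnitude 2.6363 rad/s.

2.64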